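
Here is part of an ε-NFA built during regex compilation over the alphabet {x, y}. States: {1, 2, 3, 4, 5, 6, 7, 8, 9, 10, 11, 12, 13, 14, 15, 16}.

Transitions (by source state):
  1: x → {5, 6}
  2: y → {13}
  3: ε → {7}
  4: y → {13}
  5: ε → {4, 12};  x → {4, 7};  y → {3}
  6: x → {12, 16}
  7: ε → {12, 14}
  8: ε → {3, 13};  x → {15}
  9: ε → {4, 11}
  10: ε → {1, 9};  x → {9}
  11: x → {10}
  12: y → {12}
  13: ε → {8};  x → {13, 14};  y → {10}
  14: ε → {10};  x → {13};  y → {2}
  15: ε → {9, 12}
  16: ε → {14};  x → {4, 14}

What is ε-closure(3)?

Start with {3}.
From 3 via ε: add 7.
From 7 via ε: add 12, 14.
From 14 via ε: add 10.
From 10 via ε: add 1, 9.
From 9 via ε: add 4, 11.
No new states can be added; the closed set is {1, 3, 4, 7, 9, 10, 11, 12, 14}.

{1, 3, 4, 7, 9, 10, 11, 12, 14}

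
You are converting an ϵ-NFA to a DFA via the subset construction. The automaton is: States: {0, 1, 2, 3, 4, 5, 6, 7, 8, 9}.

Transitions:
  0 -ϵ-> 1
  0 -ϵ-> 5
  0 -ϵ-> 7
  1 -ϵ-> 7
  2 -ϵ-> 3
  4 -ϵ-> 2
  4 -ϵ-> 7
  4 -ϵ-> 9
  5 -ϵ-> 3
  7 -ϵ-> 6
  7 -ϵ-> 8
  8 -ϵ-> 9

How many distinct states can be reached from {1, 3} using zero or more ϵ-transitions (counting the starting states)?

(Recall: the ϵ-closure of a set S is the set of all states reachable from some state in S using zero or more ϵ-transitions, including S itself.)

6

Start with {1, 3}.
From 1 via ϵ: add 7.
From 7 via ϵ: add 6, 8.
From 8 via ϵ: add 9.
ϵ-closure = {1, 3, 6, 7, 8, 9}, which has 6 states.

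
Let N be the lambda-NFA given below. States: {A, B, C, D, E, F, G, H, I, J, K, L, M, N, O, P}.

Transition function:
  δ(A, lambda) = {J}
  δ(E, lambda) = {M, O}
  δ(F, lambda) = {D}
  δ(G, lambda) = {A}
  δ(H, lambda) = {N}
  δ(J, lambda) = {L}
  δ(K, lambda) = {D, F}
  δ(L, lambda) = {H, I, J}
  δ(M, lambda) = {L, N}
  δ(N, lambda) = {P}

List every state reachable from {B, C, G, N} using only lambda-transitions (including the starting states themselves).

Start with {B, C, G, N}.
From G via lambda: add A.
From N via lambda: add P.
From A via lambda: add J.
From J via lambda: add L.
From L via lambda: add H, I.
No new states can be added; the closed set is {A, B, C, G, H, I, J, L, N, P}.

{A, B, C, G, H, I, J, L, N, P}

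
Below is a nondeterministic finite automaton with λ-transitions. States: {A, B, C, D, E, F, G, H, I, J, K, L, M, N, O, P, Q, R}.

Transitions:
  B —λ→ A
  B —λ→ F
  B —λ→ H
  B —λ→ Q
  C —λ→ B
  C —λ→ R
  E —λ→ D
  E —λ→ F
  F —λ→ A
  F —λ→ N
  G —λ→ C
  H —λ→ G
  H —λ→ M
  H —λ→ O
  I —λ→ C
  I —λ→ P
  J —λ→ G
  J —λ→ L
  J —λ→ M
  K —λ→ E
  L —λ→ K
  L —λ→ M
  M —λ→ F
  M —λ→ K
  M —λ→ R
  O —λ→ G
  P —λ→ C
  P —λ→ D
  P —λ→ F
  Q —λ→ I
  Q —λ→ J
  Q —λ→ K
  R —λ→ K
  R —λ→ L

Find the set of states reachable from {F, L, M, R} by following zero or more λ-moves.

Start with {F, L, M, R}.
From F via λ: add A, N.
From L via λ: add K.
From K via λ: add E.
From E via λ: add D.
No new states can be added; the closed set is {A, D, E, F, K, L, M, N, R}.

{A, D, E, F, K, L, M, N, R}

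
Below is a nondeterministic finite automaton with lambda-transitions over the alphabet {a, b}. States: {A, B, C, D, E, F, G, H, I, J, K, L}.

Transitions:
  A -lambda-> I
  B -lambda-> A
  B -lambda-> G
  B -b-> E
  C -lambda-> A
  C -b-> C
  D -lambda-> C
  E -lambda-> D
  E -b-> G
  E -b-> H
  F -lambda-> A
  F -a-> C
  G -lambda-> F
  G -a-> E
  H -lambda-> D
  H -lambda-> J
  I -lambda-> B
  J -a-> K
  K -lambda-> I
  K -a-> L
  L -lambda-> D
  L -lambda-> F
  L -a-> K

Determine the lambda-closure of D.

{A, B, C, D, F, G, I}

Start with {D}.
From D via lambda: add C.
From C via lambda: add A.
From A via lambda: add I.
From I via lambda: add B.
From B via lambda: add G.
From G via lambda: add F.
No new states can be added; the closed set is {A, B, C, D, F, G, I}.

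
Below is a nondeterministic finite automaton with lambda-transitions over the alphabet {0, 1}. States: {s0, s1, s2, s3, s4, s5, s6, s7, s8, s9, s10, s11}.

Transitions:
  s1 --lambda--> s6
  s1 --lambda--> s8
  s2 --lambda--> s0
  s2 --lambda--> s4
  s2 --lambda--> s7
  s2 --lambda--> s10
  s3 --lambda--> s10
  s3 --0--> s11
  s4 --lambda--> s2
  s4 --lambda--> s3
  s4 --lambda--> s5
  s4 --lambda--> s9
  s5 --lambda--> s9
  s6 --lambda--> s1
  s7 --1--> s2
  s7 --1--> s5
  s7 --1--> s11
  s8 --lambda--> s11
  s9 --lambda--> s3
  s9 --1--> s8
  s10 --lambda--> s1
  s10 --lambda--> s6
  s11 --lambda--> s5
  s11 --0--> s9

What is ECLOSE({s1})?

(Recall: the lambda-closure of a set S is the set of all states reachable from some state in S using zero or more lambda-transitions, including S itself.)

Start with {s1}.
From s1 via lambda: add s6, s8.
From s8 via lambda: add s11.
From s11 via lambda: add s5.
From s5 via lambda: add s9.
From s9 via lambda: add s3.
From s3 via lambda: add s10.
No new states can be added; the closed set is {s1, s3, s5, s6, s8, s9, s10, s11}.

{s1, s3, s5, s6, s8, s9, s10, s11}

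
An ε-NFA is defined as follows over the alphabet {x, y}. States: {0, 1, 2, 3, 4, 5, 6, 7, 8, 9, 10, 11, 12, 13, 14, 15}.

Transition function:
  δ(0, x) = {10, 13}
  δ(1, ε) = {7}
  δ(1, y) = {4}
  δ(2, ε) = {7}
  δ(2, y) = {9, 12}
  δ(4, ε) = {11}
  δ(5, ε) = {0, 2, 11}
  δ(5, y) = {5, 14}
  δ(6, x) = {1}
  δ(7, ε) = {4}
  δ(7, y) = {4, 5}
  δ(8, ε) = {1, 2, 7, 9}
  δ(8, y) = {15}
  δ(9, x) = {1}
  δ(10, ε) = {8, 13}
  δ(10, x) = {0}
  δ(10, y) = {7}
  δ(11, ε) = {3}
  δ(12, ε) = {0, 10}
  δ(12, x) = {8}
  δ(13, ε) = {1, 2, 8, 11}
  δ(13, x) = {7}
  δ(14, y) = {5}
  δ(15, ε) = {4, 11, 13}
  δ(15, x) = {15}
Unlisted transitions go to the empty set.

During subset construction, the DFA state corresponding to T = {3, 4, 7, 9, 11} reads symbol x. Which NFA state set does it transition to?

{1, 3, 4, 7, 11}

9 on x → {1}.
No x-transition from 3, 4, 7, 11.
Union after reading x: {1}.
Now take the ε-closure:
From 1 via ε: add 7.
From 7 via ε: add 4.
From 4 via ε: add 11.
From 11 via ε: add 3.
No new states can be added; the closed set is {1, 3, 4, 7, 11}.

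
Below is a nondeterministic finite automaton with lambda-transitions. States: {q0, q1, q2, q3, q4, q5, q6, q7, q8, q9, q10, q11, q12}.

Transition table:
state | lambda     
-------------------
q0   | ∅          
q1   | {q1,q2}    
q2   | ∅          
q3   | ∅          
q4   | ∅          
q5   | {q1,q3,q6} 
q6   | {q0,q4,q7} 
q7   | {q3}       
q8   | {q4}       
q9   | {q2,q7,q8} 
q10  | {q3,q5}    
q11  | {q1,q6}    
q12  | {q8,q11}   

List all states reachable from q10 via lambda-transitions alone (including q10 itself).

{q0, q1, q2, q3, q4, q5, q6, q7, q10}

Start with {q10}.
From q10 via lambda: add q3, q5.
From q5 via lambda: add q1, q6.
From q1 via lambda: add q2.
From q6 via lambda: add q0, q4, q7.
No new states can be added; the closed set is {q0, q1, q2, q3, q4, q5, q6, q7, q10}.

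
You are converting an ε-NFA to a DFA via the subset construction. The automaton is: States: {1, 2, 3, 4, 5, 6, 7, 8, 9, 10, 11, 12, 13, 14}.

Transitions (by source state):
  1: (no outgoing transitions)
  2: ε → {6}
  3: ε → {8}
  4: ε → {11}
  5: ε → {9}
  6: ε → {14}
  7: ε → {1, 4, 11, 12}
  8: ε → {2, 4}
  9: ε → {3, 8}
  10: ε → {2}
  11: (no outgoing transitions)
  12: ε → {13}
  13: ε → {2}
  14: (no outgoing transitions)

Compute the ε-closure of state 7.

{1, 2, 4, 6, 7, 11, 12, 13, 14}

Start with {7}.
From 7 via ε: add 1, 4, 11, 12.
From 12 via ε: add 13.
From 13 via ε: add 2.
From 2 via ε: add 6.
From 6 via ε: add 14.
No new states can be added; the closed set is {1, 2, 4, 6, 7, 11, 12, 13, 14}.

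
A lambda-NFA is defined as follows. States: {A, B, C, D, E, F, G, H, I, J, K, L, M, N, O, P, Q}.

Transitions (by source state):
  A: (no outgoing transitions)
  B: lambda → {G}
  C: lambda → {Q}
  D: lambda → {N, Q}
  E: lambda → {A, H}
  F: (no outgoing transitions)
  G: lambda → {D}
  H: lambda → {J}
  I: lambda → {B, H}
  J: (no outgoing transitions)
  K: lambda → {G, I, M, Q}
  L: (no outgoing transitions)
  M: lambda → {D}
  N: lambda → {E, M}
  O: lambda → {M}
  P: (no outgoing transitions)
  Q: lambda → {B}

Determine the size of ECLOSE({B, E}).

10

Start with {B, E}.
From B via lambda: add G.
From E via lambda: add A, H.
From G via lambda: add D.
From H via lambda: add J.
From D via lambda: add N, Q.
From N via lambda: add M.
lambda-closure = {A, B, D, E, G, H, J, M, N, Q}, which has 10 states.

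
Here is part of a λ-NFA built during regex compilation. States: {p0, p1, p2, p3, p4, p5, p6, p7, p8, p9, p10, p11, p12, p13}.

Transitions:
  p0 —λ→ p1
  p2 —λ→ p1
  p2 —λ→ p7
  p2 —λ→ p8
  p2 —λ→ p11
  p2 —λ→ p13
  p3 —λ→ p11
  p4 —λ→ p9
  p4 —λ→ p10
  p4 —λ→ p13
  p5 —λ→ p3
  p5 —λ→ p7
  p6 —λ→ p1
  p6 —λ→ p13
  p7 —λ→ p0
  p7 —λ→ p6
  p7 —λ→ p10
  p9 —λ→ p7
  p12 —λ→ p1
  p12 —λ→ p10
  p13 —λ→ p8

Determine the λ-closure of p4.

Start with {p4}.
From p4 via λ: add p9, p10, p13.
From p9 via λ: add p7.
From p13 via λ: add p8.
From p7 via λ: add p0, p6.
From p0 via λ: add p1.
No new states can be added; the closed set is {p0, p1, p4, p6, p7, p8, p9, p10, p13}.

{p0, p1, p4, p6, p7, p8, p9, p10, p13}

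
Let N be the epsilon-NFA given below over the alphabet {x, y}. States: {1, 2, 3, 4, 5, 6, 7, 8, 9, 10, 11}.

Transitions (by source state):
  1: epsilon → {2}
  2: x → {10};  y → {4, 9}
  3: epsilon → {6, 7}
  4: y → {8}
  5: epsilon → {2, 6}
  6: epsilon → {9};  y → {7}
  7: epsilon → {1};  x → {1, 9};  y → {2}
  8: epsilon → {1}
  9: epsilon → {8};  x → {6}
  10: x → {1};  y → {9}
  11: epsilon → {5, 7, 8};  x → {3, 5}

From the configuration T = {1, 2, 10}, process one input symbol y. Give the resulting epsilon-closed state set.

2 on y → {4, 9}.
10 on y → {9}.
No y-transition from 1.
Union after reading y: {4, 9}.
Now take the epsilon-closure:
From 9 via epsilon: add 8.
From 8 via epsilon: add 1.
From 1 via epsilon: add 2.
No new states can be added; the closed set is {1, 2, 4, 8, 9}.

{1, 2, 4, 8, 9}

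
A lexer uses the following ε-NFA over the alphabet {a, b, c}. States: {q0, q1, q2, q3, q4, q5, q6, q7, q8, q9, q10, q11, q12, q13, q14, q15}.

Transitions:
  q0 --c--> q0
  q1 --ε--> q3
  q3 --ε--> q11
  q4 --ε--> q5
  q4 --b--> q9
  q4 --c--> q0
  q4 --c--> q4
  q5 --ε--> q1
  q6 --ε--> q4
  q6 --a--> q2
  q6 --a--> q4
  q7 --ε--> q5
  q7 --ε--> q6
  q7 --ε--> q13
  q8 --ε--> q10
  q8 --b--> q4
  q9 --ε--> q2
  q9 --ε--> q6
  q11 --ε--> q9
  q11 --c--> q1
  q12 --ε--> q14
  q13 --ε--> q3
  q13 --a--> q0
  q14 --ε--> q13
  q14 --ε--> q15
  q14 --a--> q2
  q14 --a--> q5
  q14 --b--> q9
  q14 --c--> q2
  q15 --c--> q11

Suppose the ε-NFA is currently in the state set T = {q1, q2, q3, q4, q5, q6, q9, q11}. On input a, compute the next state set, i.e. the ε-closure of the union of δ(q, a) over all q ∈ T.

q6 on a → {q2, q4}.
No a-transition from q1, q2, q3, q4, q5, q9, q11.
Union after reading a: {q2, q4}.
Now take the ε-closure:
From q4 via ε: add q5.
From q5 via ε: add q1.
From q1 via ε: add q3.
From q3 via ε: add q11.
From q11 via ε: add q9.
From q9 via ε: add q6.
No new states can be added; the closed set is {q1, q2, q3, q4, q5, q6, q9, q11}.

{q1, q2, q3, q4, q5, q6, q9, q11}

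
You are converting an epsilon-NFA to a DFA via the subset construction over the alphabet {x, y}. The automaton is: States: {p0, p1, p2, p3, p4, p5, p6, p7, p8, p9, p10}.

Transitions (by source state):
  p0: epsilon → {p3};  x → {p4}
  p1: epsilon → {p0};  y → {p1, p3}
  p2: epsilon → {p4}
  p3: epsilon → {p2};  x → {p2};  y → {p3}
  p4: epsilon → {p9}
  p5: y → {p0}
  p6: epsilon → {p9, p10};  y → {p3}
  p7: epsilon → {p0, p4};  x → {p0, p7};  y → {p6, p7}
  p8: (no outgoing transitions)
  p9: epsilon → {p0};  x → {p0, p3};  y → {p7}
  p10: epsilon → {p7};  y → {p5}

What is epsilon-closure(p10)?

{p0, p2, p3, p4, p7, p9, p10}

Start with {p10}.
From p10 via epsilon: add p7.
From p7 via epsilon: add p0, p4.
From p0 via epsilon: add p3.
From p4 via epsilon: add p9.
From p3 via epsilon: add p2.
No new states can be added; the closed set is {p0, p2, p3, p4, p7, p9, p10}.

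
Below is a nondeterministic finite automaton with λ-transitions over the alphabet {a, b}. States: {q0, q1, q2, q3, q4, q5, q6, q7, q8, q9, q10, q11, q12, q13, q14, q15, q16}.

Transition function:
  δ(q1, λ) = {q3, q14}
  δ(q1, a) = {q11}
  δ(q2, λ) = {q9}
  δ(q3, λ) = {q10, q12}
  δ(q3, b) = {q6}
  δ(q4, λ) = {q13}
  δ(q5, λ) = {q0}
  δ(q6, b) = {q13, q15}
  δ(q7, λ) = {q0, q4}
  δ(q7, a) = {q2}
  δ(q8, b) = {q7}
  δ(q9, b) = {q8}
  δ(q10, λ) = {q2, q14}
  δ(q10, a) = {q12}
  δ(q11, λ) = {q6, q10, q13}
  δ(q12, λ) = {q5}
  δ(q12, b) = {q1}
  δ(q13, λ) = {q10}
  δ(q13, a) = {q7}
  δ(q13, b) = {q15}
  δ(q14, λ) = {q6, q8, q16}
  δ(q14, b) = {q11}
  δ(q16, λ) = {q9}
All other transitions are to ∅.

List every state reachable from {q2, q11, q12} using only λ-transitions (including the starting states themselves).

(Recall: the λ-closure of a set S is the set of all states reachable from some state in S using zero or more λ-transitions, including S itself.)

{q0, q2, q5, q6, q8, q9, q10, q11, q12, q13, q14, q16}

Start with {q2, q11, q12}.
From q2 via λ: add q9.
From q11 via λ: add q6, q10, q13.
From q12 via λ: add q5.
From q5 via λ: add q0.
From q10 via λ: add q14.
From q14 via λ: add q8, q16.
No new states can be added; the closed set is {q0, q2, q5, q6, q8, q9, q10, q11, q12, q13, q14, q16}.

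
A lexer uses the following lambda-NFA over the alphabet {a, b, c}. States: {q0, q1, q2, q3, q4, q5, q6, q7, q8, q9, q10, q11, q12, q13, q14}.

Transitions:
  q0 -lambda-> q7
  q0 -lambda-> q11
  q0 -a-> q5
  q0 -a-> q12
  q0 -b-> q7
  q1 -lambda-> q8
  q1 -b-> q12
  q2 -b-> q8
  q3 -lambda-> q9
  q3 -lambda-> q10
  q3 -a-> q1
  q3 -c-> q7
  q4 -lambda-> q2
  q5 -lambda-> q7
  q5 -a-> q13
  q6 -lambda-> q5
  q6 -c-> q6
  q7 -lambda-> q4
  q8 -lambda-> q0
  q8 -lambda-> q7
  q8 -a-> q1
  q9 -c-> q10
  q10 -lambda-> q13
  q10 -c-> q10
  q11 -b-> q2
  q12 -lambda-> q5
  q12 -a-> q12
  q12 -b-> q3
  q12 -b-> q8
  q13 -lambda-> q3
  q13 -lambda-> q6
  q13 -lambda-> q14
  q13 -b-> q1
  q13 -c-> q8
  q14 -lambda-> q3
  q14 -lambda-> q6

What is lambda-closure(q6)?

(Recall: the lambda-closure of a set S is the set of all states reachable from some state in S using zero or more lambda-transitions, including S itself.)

{q2, q4, q5, q6, q7}

Start with {q6}.
From q6 via lambda: add q5.
From q5 via lambda: add q7.
From q7 via lambda: add q4.
From q4 via lambda: add q2.
No new states can be added; the closed set is {q2, q4, q5, q6, q7}.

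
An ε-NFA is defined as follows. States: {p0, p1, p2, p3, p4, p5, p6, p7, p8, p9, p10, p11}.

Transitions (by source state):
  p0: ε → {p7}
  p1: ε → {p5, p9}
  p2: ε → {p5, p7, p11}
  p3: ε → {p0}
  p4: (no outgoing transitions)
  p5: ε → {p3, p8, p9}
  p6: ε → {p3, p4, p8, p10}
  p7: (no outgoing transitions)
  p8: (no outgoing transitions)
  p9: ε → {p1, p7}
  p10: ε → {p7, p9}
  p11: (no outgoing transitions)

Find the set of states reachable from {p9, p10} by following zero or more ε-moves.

Start with {p9, p10}.
From p9 via ε: add p1, p7.
From p1 via ε: add p5.
From p5 via ε: add p3, p8.
From p3 via ε: add p0.
No new states can be added; the closed set is {p0, p1, p3, p5, p7, p8, p9, p10}.

{p0, p1, p3, p5, p7, p8, p9, p10}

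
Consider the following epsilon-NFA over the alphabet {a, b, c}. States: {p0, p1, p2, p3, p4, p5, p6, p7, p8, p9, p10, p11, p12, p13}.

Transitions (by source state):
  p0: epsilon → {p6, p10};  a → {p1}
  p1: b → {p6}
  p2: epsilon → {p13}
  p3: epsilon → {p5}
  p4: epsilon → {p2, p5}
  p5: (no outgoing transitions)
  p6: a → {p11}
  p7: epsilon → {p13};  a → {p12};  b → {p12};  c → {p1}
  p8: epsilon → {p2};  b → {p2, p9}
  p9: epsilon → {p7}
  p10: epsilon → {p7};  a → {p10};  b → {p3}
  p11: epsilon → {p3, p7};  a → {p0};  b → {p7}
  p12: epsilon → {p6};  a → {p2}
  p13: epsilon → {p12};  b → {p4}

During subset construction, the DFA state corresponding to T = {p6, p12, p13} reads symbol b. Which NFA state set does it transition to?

p13 on b → {p4}.
No b-transition from p6, p12.
Union after reading b: {p4}.
Now take the epsilon-closure:
From p4 via epsilon: add p2, p5.
From p2 via epsilon: add p13.
From p13 via epsilon: add p12.
From p12 via epsilon: add p6.
No new states can be added; the closed set is {p2, p4, p5, p6, p12, p13}.

{p2, p4, p5, p6, p12, p13}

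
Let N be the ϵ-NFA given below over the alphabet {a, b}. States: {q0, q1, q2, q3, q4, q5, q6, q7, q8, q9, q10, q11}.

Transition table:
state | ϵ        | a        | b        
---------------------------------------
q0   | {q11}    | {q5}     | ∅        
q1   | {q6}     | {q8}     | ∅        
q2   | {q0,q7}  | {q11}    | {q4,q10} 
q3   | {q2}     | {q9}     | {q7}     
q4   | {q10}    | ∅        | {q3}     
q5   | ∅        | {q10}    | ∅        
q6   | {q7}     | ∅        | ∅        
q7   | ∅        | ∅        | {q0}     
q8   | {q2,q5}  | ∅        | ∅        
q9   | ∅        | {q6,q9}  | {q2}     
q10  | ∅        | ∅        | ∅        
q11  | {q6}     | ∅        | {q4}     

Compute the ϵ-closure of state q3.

{q0, q2, q3, q6, q7, q11}

Start with {q3}.
From q3 via ϵ: add q2.
From q2 via ϵ: add q0, q7.
From q0 via ϵ: add q11.
From q11 via ϵ: add q6.
No new states can be added; the closed set is {q0, q2, q3, q6, q7, q11}.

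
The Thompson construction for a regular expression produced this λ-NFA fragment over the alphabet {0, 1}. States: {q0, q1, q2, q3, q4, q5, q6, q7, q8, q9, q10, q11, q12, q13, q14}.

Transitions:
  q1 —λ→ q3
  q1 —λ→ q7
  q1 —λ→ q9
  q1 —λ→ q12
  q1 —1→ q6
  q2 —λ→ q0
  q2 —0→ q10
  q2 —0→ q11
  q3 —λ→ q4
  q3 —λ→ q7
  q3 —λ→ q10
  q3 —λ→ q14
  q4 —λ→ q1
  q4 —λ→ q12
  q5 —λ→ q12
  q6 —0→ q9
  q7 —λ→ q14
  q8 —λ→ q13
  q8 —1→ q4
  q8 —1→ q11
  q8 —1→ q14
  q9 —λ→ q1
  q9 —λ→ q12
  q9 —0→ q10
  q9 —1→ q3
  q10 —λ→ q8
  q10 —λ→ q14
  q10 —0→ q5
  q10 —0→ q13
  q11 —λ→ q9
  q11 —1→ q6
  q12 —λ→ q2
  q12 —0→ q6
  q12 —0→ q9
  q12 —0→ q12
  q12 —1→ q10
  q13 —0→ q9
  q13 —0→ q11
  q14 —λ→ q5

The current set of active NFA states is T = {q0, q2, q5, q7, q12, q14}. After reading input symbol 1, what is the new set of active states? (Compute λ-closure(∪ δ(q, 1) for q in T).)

q12 on 1 → {q10}.
No 1-transition from q0, q2, q5, q7, q14.
Union after reading 1: {q10}.
Now take the λ-closure:
From q10 via λ: add q8, q14.
From q8 via λ: add q13.
From q14 via λ: add q5.
From q5 via λ: add q12.
From q12 via λ: add q2.
From q2 via λ: add q0.
No new states can be added; the closed set is {q0, q2, q5, q8, q10, q12, q13, q14}.

{q0, q2, q5, q8, q10, q12, q13, q14}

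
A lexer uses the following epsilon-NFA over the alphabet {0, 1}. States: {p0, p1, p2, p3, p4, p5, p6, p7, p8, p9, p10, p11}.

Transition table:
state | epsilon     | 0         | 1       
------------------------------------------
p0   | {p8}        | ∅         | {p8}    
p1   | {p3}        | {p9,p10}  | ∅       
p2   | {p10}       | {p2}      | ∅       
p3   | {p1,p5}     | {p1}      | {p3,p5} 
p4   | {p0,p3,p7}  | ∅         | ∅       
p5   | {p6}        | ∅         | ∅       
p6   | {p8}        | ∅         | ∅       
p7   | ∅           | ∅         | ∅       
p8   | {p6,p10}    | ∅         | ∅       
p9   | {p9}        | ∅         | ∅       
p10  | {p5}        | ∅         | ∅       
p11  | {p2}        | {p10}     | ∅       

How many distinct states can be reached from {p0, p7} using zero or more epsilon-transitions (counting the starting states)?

6

Start with {p0, p7}.
From p0 via epsilon: add p8.
From p8 via epsilon: add p6, p10.
From p10 via epsilon: add p5.
epsilon-closure = {p0, p5, p6, p7, p8, p10}, which has 6 states.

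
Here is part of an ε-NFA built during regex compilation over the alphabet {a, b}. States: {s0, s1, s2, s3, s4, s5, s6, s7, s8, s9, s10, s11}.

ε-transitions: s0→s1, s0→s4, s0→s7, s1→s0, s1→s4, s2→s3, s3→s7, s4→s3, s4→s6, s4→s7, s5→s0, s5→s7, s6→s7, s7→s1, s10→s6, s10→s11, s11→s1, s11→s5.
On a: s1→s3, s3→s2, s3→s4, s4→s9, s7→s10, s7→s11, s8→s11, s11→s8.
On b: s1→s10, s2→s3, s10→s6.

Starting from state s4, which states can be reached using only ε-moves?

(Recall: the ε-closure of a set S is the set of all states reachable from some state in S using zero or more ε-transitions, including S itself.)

Start with {s4}.
From s4 via ε: add s3, s6, s7.
From s7 via ε: add s1.
From s1 via ε: add s0.
No new states can be added; the closed set is {s0, s1, s3, s4, s6, s7}.

{s0, s1, s3, s4, s6, s7}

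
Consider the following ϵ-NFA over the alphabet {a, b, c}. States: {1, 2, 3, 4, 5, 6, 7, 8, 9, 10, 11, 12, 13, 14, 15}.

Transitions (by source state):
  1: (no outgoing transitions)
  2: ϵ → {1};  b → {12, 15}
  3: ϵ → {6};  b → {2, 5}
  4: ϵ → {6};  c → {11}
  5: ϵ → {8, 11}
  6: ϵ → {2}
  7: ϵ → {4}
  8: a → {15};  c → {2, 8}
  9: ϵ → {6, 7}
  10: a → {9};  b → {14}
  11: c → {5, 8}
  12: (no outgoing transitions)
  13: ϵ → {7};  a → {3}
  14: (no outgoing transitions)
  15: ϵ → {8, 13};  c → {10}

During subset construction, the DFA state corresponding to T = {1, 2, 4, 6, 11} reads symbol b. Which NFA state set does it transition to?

{1, 2, 4, 6, 7, 8, 12, 13, 15}

2 on b → {12, 15}.
No b-transition from 1, 4, 6, 11.
Union after reading b: {12, 15}.
Now take the ϵ-closure:
From 15 via ϵ: add 8, 13.
From 13 via ϵ: add 7.
From 7 via ϵ: add 4.
From 4 via ϵ: add 6.
From 6 via ϵ: add 2.
From 2 via ϵ: add 1.
No new states can be added; the closed set is {1, 2, 4, 6, 7, 8, 12, 13, 15}.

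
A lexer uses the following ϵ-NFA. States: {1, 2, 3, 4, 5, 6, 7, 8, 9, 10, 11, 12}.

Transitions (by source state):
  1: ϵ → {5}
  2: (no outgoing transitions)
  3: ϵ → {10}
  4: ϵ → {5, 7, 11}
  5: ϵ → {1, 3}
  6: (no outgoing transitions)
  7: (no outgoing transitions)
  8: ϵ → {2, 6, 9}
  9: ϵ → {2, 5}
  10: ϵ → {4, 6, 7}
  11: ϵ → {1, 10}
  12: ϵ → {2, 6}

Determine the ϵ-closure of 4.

Start with {4}.
From 4 via ϵ: add 5, 7, 11.
From 5 via ϵ: add 1, 3.
From 11 via ϵ: add 10.
From 10 via ϵ: add 6.
No new states can be added; the closed set is {1, 3, 4, 5, 6, 7, 10, 11}.

{1, 3, 4, 5, 6, 7, 10, 11}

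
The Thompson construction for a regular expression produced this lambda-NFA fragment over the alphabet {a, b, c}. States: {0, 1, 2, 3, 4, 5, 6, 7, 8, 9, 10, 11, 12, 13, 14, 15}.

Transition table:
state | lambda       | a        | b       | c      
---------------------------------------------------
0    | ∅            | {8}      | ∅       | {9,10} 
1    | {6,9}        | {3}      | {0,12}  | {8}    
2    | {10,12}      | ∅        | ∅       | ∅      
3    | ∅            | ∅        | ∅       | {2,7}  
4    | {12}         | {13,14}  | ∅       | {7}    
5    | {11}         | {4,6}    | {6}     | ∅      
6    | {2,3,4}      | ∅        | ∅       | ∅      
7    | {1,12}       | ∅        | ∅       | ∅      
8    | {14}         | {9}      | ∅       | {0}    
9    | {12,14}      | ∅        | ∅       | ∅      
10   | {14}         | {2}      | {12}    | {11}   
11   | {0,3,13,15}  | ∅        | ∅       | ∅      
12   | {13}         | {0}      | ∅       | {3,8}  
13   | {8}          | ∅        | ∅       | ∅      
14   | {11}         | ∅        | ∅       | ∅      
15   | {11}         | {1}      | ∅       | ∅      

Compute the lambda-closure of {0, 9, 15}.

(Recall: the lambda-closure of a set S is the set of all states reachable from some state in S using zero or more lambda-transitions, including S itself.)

Start with {0, 9, 15}.
From 9 via lambda: add 12, 14.
From 15 via lambda: add 11.
From 11 via lambda: add 3, 13.
From 13 via lambda: add 8.
No new states can be added; the closed set is {0, 3, 8, 9, 11, 12, 13, 14, 15}.

{0, 3, 8, 9, 11, 12, 13, 14, 15}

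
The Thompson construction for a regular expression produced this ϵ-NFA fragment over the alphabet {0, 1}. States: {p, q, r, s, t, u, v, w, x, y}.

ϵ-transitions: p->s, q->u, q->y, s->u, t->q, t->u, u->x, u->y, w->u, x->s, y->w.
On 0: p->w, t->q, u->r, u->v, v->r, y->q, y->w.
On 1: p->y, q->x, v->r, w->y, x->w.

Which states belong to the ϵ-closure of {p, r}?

{p, r, s, u, w, x, y}

Start with {p, r}.
From p via ϵ: add s.
From s via ϵ: add u.
From u via ϵ: add x, y.
From y via ϵ: add w.
No new states can be added; the closed set is {p, r, s, u, w, x, y}.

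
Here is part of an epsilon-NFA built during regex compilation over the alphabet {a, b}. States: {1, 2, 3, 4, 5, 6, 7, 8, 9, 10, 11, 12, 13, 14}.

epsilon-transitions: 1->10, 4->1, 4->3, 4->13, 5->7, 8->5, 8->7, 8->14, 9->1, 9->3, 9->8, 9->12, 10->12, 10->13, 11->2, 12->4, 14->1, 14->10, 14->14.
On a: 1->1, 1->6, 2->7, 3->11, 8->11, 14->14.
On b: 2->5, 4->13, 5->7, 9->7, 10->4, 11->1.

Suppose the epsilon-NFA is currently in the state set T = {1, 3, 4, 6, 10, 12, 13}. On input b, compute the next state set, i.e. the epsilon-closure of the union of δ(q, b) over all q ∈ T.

4 on b → {13}.
10 on b → {4}.
No b-transition from 1, 3, 6, 12, 13.
Union after reading b: {4, 13}.
Now take the epsilon-closure:
From 4 via epsilon: add 1, 3.
From 1 via epsilon: add 10.
From 10 via epsilon: add 12.
No new states can be added; the closed set is {1, 3, 4, 10, 12, 13}.

{1, 3, 4, 10, 12, 13}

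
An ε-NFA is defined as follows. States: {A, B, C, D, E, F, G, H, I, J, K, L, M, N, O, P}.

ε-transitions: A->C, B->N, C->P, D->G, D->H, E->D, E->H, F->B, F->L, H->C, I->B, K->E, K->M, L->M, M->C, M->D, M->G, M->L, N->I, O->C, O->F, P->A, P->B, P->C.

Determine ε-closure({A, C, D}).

Start with {A, C, D}.
From C via ε: add P.
From D via ε: add G, H.
From P via ε: add B.
From B via ε: add N.
From N via ε: add I.
No new states can be added; the closed set is {A, B, C, D, G, H, I, N, P}.

{A, B, C, D, G, H, I, N, P}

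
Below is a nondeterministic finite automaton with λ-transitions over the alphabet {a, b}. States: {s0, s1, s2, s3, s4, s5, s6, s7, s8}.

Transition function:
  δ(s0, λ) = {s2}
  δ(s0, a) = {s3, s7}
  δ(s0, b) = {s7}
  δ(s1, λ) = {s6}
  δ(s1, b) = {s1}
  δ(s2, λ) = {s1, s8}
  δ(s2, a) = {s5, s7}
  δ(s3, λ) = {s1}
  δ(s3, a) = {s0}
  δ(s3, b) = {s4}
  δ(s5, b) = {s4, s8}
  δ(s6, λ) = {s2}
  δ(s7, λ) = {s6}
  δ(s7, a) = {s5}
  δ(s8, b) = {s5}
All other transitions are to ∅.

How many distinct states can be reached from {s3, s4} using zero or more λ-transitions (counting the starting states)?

Start with {s3, s4}.
From s3 via λ: add s1.
From s1 via λ: add s6.
From s6 via λ: add s2.
From s2 via λ: add s8.
λ-closure = {s1, s2, s3, s4, s6, s8}, which has 6 states.

6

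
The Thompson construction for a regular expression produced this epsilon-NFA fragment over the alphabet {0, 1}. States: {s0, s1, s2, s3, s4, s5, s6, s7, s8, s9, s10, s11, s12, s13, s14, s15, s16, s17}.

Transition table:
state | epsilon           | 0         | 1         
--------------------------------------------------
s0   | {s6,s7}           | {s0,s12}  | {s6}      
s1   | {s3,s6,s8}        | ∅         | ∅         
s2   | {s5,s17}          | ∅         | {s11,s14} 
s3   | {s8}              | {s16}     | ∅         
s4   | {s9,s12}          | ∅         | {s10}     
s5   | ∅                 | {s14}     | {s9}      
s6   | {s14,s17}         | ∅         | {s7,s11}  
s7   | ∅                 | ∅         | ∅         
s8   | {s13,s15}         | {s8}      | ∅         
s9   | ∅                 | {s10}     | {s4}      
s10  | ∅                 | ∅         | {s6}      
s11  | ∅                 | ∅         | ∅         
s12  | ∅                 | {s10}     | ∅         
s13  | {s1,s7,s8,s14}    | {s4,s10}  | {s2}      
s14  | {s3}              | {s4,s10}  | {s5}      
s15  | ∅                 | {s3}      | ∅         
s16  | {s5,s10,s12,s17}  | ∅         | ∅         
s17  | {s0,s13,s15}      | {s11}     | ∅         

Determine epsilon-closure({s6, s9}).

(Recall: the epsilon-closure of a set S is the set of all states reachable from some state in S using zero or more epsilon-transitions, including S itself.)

Start with {s6, s9}.
From s6 via epsilon: add s14, s17.
From s14 via epsilon: add s3.
From s17 via epsilon: add s0, s13, s15.
From s0 via epsilon: add s7.
From s3 via epsilon: add s8.
From s13 via epsilon: add s1.
No new states can be added; the closed set is {s0, s1, s3, s6, s7, s8, s9, s13, s14, s15, s17}.

{s0, s1, s3, s6, s7, s8, s9, s13, s14, s15, s17}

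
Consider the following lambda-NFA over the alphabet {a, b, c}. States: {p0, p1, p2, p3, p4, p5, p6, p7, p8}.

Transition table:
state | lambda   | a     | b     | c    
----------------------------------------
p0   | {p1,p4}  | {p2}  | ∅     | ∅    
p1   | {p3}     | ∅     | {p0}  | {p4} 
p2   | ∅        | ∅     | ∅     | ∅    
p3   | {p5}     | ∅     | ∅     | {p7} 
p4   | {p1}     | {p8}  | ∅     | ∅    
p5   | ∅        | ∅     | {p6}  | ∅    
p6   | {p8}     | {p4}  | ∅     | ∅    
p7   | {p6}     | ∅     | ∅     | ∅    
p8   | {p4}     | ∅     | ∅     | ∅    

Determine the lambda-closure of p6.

{p1, p3, p4, p5, p6, p8}

Start with {p6}.
From p6 via lambda: add p8.
From p8 via lambda: add p4.
From p4 via lambda: add p1.
From p1 via lambda: add p3.
From p3 via lambda: add p5.
No new states can be added; the closed set is {p1, p3, p4, p5, p6, p8}.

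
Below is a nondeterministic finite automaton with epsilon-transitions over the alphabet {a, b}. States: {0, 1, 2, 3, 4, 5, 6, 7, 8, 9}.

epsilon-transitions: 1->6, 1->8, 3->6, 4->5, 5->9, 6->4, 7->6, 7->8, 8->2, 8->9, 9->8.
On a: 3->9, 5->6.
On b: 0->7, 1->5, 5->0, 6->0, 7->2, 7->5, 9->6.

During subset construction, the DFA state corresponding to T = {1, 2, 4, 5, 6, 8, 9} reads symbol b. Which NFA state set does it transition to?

1 on b → {5}.
5 on b → {0}.
6 on b → {0}.
9 on b → {6}.
No b-transition from 2, 4, 8.
Union after reading b: {0, 5, 6}.
Now take the epsilon-closure:
From 5 via epsilon: add 9.
From 6 via epsilon: add 4.
From 9 via epsilon: add 8.
From 8 via epsilon: add 2.
No new states can be added; the closed set is {0, 2, 4, 5, 6, 8, 9}.

{0, 2, 4, 5, 6, 8, 9}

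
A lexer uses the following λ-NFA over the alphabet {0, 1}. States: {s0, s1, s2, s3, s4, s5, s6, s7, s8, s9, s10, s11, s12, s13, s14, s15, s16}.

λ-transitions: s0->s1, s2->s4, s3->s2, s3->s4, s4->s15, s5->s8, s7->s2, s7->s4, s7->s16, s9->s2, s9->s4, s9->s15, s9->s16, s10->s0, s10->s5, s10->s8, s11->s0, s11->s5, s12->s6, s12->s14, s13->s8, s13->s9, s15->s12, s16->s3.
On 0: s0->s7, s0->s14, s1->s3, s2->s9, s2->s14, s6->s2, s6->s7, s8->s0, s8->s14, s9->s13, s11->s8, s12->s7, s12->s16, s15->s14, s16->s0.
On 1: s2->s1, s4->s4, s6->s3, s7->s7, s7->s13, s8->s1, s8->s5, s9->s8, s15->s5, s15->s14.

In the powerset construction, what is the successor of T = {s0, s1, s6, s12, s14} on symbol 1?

s6 on 1 → {s3}.
No 1-transition from s0, s1, s12, s14.
Union after reading 1: {s3}.
Now take the λ-closure:
From s3 via λ: add s2, s4.
From s4 via λ: add s15.
From s15 via λ: add s12.
From s12 via λ: add s6, s14.
No new states can be added; the closed set is {s2, s3, s4, s6, s12, s14, s15}.

{s2, s3, s4, s6, s12, s14, s15}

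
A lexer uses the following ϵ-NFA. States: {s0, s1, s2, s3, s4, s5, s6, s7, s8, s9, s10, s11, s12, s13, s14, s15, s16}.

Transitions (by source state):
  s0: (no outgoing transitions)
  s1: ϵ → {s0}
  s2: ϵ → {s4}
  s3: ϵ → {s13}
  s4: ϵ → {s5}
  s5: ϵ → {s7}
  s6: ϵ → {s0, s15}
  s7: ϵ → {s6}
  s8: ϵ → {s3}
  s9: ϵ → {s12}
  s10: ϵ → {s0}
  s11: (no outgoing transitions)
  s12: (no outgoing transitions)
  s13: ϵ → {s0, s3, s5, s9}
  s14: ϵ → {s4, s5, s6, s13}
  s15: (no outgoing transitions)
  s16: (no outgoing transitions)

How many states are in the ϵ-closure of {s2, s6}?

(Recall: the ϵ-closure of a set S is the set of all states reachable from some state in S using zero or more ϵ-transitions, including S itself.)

7

Start with {s2, s6}.
From s2 via ϵ: add s4.
From s6 via ϵ: add s0, s15.
From s4 via ϵ: add s5.
From s5 via ϵ: add s7.
ϵ-closure = {s0, s2, s4, s5, s6, s7, s15}, which has 7 states.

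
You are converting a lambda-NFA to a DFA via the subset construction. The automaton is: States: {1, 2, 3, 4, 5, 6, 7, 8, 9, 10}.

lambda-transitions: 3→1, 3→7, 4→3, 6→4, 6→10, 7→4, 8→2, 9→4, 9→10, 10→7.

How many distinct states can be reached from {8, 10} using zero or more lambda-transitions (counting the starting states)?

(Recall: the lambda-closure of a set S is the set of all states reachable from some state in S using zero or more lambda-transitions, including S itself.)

7

Start with {8, 10}.
From 8 via lambda: add 2.
From 10 via lambda: add 7.
From 7 via lambda: add 4.
From 4 via lambda: add 3.
From 3 via lambda: add 1.
lambda-closure = {1, 2, 3, 4, 7, 8, 10}, which has 7 states.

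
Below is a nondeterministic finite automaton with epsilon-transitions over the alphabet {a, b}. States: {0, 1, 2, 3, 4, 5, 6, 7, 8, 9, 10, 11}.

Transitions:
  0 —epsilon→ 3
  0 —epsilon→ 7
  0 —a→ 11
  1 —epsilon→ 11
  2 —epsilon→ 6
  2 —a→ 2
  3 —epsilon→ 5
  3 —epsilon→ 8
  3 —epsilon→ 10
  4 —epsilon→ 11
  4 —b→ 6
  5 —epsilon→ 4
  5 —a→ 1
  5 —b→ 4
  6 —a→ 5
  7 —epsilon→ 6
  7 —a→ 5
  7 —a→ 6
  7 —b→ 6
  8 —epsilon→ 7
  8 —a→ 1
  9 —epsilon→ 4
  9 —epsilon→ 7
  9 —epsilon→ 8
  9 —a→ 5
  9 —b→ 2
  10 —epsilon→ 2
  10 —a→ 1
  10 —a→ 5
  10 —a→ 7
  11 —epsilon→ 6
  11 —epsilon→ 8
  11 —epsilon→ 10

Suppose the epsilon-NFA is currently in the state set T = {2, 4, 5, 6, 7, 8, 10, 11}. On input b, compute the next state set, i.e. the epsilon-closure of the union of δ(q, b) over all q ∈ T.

4 on b → {6}.
5 on b → {4}.
7 on b → {6}.
No b-transition from 2, 6, 8, 10, 11.
Union after reading b: {4, 6}.
Now take the epsilon-closure:
From 4 via epsilon: add 11.
From 11 via epsilon: add 8, 10.
From 8 via epsilon: add 7.
From 10 via epsilon: add 2.
No new states can be added; the closed set is {2, 4, 6, 7, 8, 10, 11}.

{2, 4, 6, 7, 8, 10, 11}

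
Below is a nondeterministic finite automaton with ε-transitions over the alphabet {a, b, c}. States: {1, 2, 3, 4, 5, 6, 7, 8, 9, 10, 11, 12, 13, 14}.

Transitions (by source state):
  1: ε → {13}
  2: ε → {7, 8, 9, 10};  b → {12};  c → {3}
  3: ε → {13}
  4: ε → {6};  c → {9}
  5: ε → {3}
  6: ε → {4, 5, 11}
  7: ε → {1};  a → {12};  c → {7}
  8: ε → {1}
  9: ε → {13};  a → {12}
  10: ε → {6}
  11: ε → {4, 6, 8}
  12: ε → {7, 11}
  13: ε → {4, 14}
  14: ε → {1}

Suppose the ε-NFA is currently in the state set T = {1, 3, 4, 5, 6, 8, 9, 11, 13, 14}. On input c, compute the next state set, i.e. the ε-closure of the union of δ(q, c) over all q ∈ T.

{1, 3, 4, 5, 6, 8, 9, 11, 13, 14}

4 on c → {9}.
No c-transition from 1, 3, 5, 6, 8, 9, 11, 13, 14.
Union after reading c: {9}.
Now take the ε-closure:
From 9 via ε: add 13.
From 13 via ε: add 4, 14.
From 4 via ε: add 6.
From 14 via ε: add 1.
From 6 via ε: add 5, 11.
From 5 via ε: add 3.
From 11 via ε: add 8.
No new states can be added; the closed set is {1, 3, 4, 5, 6, 8, 9, 11, 13, 14}.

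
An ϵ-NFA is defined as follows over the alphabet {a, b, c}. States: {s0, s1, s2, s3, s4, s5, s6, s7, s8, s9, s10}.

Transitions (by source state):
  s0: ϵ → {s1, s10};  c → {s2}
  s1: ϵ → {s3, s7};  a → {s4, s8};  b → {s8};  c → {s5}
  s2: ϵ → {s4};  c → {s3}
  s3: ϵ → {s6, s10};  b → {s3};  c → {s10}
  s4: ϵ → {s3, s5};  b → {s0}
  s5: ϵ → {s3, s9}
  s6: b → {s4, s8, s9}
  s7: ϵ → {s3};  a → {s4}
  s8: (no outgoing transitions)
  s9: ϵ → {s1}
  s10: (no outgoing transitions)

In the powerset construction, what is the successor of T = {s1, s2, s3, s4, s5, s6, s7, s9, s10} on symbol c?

s1 on c → {s5}.
s2 on c → {s3}.
s3 on c → {s10}.
No c-transition from s4, s5, s6, s7, s9, s10.
Union after reading c: {s3, s5, s10}.
Now take the ϵ-closure:
From s3 via ϵ: add s6.
From s5 via ϵ: add s9.
From s9 via ϵ: add s1.
From s1 via ϵ: add s7.
No new states can be added; the closed set is {s1, s3, s5, s6, s7, s9, s10}.

{s1, s3, s5, s6, s7, s9, s10}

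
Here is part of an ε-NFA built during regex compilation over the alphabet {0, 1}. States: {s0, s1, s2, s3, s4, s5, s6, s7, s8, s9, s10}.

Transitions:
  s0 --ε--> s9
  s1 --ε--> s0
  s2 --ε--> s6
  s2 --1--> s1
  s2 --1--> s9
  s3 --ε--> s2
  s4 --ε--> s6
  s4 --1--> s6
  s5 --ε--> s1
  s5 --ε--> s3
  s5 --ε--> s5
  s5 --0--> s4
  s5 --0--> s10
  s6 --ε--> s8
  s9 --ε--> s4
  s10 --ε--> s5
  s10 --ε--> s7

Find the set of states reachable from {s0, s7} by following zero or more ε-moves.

Start with {s0, s7}.
From s0 via ε: add s9.
From s9 via ε: add s4.
From s4 via ε: add s6.
From s6 via ε: add s8.
No new states can be added; the closed set is {s0, s4, s6, s7, s8, s9}.

{s0, s4, s6, s7, s8, s9}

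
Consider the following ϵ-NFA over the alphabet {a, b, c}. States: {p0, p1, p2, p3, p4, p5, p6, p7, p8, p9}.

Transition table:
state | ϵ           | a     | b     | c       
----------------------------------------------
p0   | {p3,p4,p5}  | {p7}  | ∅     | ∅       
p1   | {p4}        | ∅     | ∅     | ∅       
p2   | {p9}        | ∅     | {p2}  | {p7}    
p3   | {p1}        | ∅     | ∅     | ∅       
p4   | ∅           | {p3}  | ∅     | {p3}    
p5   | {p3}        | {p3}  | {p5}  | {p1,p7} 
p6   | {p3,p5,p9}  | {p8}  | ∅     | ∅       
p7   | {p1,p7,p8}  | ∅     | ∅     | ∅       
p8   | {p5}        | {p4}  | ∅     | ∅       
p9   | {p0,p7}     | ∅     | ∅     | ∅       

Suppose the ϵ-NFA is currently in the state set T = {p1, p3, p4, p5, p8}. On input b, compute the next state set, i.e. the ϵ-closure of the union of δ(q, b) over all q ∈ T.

{p1, p3, p4, p5}

p5 on b → {p5}.
No b-transition from p1, p3, p4, p8.
Union after reading b: {p5}.
Now take the ϵ-closure:
From p5 via ϵ: add p3.
From p3 via ϵ: add p1.
From p1 via ϵ: add p4.
No new states can be added; the closed set is {p1, p3, p4, p5}.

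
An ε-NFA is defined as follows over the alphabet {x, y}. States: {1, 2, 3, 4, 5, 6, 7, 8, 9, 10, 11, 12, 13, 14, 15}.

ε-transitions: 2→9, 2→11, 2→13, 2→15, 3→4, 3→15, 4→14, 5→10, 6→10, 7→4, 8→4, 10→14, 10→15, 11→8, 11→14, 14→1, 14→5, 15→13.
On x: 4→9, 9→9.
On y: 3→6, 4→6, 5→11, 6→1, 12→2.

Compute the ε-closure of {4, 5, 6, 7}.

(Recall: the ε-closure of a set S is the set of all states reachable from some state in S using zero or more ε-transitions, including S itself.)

Start with {4, 5, 6, 7}.
From 4 via ε: add 14.
From 5 via ε: add 10.
From 10 via ε: add 15.
From 14 via ε: add 1.
From 15 via ε: add 13.
No new states can be added; the closed set is {1, 4, 5, 6, 7, 10, 13, 14, 15}.

{1, 4, 5, 6, 7, 10, 13, 14, 15}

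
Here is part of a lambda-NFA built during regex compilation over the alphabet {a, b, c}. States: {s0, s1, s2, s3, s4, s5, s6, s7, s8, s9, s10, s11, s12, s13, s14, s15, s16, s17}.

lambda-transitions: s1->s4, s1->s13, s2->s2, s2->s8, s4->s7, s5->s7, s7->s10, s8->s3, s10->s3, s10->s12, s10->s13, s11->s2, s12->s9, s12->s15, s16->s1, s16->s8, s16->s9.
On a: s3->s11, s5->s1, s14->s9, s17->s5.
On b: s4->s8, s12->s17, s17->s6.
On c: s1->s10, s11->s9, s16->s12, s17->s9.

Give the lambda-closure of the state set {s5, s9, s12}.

{s3, s5, s7, s9, s10, s12, s13, s15}

Start with {s5, s9, s12}.
From s5 via lambda: add s7.
From s12 via lambda: add s15.
From s7 via lambda: add s10.
From s10 via lambda: add s3, s13.
No new states can be added; the closed set is {s3, s5, s7, s9, s10, s12, s13, s15}.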